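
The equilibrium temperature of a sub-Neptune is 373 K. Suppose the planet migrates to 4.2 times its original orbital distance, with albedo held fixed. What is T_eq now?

T_eq ∝ L^(1/4) · d^(−1/2).
T′ = 373 / 4.2^(1/2) = 182 K.

T_eq ≈ 182 K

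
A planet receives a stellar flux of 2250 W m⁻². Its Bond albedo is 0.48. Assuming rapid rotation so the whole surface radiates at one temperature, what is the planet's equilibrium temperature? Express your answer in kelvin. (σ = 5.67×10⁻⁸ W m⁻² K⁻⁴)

T_eq ≈ 268 K

Energy balance: absorbed = emitted ⇒ πR²·S(1−A) = 4πR²·σT_eq⁴, so T_eq⁴ = S(1−A)/(4σ).
T_eq = [2250 × 0.52 / (4 × 5.67×10⁻⁸)]^(1/4) = (5.16×10⁹)^(1/4) = 268 K.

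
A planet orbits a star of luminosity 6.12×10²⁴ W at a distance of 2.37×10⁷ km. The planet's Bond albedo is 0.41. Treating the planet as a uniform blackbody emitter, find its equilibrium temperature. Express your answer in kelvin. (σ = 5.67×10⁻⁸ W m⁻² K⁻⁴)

T_eq ≈ 218 K

d = 2.37×10⁷ km = 2.37×10¹⁰ m.
Flux: S = L/(4πd²) = 6.12×10²⁴/(4π×(2.37×10¹⁰)²) = 867 W m⁻².
Energy balance: absorbed = emitted ⇒ πR²·S(1−A) = 4πR²·σT_eq⁴, so T_eq⁴ = S(1−A)/(4σ).
T_eq = [867 × 0.59 / (4 × 5.67×10⁻⁸)]^(1/4) = (2.26×10⁹)^(1/4) = 218 K.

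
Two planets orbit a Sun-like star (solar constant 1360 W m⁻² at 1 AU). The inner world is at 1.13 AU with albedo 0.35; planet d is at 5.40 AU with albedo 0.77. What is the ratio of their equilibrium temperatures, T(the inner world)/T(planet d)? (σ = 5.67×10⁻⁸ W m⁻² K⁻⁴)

T₁/T₂ ≈ 2.834

T_eq = [S₀(1−A)/(4σd²)]^(1/4), so T ∝ (1−A)^(1/4) / √d.
T₁ = [1360×0.65/(4×5.67×10⁻⁸×1.13²)]^(1/4) = 235.05 K.
T₂ = [1360×0.23/(4×5.67×10⁻⁸×5.40²)]^(1/4) = 82.93 K.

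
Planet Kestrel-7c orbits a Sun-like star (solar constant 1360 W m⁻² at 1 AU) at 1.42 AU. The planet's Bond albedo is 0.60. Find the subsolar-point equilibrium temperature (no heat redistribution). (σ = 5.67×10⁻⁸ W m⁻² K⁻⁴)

Flux at 1.42 AU: S = 1360/1.42² = 674 W m⁻².
At the subsolar point the surface absorbs S(1−A) and emits σT⁴ per unit area — no factor of 4, since only the local patch is in balance.
T = [674 × 0.40 / 5.67×10⁻⁸]^(1/4) = (4.76×10⁹)^(1/4) = 263 K.

T_ss ≈ 263 K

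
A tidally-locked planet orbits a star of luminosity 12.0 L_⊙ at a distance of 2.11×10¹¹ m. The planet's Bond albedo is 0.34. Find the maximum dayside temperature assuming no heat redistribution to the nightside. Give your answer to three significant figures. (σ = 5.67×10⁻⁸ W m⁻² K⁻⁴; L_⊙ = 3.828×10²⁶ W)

L = 12.0 × 3.828×10²⁶ = 4.59×10²⁷ W.
Flux: S = L/(4πd²) = 4.59×10²⁷/(4π×(2.11×10¹¹)²) = 8210 W m⁻².
With no redistribution each surface element balances locally: S(1−A) = σT⁴.
T = [8210 × 0.66 / 5.67×10⁻⁸]^(1/4) = (9.56×10¹⁰)^(1/4) = 556 K.

T_ss ≈ 556 K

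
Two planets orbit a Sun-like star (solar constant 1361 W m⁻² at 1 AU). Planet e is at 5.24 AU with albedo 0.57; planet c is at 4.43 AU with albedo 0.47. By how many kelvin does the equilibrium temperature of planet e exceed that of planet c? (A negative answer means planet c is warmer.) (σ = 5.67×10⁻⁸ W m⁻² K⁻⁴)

T_eq = [S₀(1−A)/(4σd²)]^(1/4), so T ∝ (1−A)^(1/4) / √d.
T₁ = [1361×0.43/(4×5.67×10⁻⁸×5.24²)]^(1/4) = 98.46 K.
T₂ = [1361×0.53/(4×5.67×10⁻⁸×4.43²)]^(1/4) = 112.83 K.

ΔT ≈ -14.4 K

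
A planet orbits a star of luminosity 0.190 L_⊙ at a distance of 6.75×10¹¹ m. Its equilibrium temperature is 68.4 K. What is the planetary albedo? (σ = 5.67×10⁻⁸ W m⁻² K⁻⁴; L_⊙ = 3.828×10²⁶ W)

L = 0.190 × 3.828×10²⁶ = 7.27×10²⁵ W.
Flux: S = L/(4πd²) = 7.27×10²⁵/(4π×(6.75×10¹¹)²) = 12.7 W m⁻².
From T_eq⁴ = S(1−A)/(4σ): 1−A = 4σT_eq⁴/S.
1−A = 4 × 5.67×10⁻⁸ × (68.4)⁴ / 12.7 = 0.391.

A ≈ 0.61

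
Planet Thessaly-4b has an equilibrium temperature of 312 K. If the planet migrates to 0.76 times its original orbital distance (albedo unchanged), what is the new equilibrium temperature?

T_eq ∝ L^(1/4) · d^(−1/2).
T′ = 312 / 0.76^(1/2) = 358 K.

T_eq ≈ 358 K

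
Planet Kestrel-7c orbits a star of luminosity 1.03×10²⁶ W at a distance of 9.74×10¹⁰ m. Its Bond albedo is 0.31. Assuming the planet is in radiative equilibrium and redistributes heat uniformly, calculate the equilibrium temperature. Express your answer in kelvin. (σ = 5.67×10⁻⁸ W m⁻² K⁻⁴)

Flux: S = L/(4πd²) = 1.03×10²⁶/(4π×(9.74×10¹⁰)²) = 864 W m⁻².
Energy balance: absorbed = emitted ⇒ πR²·S(1−A) = 4πR²·σT_eq⁴, so T_eq⁴ = S(1−A)/(4σ).
T_eq = [864 × 0.69 / (4 × 5.67×10⁻⁸)]^(1/4) = (2.63×10⁹)^(1/4) = 226 K.

T_eq ≈ 226 K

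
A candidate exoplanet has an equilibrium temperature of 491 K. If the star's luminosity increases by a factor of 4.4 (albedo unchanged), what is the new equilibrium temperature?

T_eq ∝ L^(1/4) · d^(−1/2).
T′ = 491 × 4.4^(1/4) = 711 K.

T_eq ≈ 711 K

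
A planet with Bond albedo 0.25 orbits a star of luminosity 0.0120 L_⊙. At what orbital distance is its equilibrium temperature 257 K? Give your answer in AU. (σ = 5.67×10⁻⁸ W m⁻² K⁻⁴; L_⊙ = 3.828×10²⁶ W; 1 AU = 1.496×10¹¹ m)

L = 0.0120 × 3.828×10²⁶ = 4.59×10²⁴ W.
From T_eq⁴ = L(1−A)/(16πσd²): d = √[L(1−A)/(16πσT_eq⁴)].
d = √[4.59×10²⁴ × 0.75 / (16π × 5.67×10⁻⁸ × (257)⁴)] = 1.66×10¹⁰ m = 0.111 AU.

d ≈ 0.111 AU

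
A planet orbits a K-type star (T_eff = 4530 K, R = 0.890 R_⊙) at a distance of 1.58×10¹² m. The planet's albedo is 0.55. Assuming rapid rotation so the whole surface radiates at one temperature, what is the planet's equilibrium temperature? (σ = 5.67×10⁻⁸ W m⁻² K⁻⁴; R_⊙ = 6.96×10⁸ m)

R_⋆ = 0.890 × 6.96×10⁸ = 6.19×10⁸ m.
L = 4πR_⋆²σT_⋆⁴ = 4π(6.19×10⁸)² × 5.67×10⁻⁸ × (4530)⁴ = 1.15×10²⁶ W.
S = L/(4πd²) = 3.67 W m⁻².
Energy balance: absorbed = emitted ⇒ πR²·S(1−A) = 4πR²·σT_eq⁴, so T_eq⁴ = S(1−A)/(4σ).
T_eq = [3.67 × 0.45 / (4 × 5.67×10⁻⁸)]^(1/4) = (7.28×10⁶)^(1/4) = 51.9 K.

T_eq ≈ 51.9 K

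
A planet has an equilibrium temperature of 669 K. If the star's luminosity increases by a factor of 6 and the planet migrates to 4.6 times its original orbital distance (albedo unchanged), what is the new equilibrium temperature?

T_eq ∝ L^(1/4) · d^(−1/2).
T′ = 669 × 6^(1/4) / 4.6^(1/2) = 488 K.

T_eq ≈ 488 K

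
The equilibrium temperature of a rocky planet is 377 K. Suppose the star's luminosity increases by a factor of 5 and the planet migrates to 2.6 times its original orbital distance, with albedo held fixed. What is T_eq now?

T_eq ≈ 350 K

T_eq ∝ L^(1/4) · d^(−1/2).
T′ = 377 × 5^(1/4) / 2.6^(1/2) = 350 K.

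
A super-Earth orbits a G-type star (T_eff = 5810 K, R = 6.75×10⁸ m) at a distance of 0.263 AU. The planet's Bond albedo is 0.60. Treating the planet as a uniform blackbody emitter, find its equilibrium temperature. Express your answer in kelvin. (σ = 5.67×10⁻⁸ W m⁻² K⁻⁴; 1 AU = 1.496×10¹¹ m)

d = 0.263 AU = 3.93×10¹⁰ m.
L = 4πR_⋆²σT_⋆⁴ = 4π(6.75×10⁸)² × 5.67×10⁻⁸ × (5810)⁴ = 3.70×10²⁶ W.
S = L/(4πd²) = 1.90×10⁴ W m⁻².
Energy balance: absorbed = emitted ⇒ πR²·S(1−A) = 4πR²·σT_eq⁴, so T_eq⁴ = S(1−A)/(4σ).
T_eq = [1.90×10⁴ × 0.40 / (4 × 5.67×10⁻⁸)]^(1/4) = (3.35×10¹⁰)^(1/4) = 428 K.

T_eq ≈ 428 K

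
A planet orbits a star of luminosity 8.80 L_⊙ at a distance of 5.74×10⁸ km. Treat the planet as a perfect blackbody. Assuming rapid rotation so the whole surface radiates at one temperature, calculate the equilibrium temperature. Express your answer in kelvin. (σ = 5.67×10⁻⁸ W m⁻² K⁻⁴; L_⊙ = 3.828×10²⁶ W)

T_eq ≈ 245 K

d = 5.74×10⁸ km = 5.74×10¹¹ m.
L = 8.80 × 3.828×10²⁶ = 3.37×10²⁷ W.
Flux: S = L/(4πd²) = 3.37×10²⁷/(4π×(5.74×10¹¹)²) = 814 W m⁻².
Energy balance: absorbed = emitted ⇒ πR²·S(1−A) = 4πR²·σT_eq⁴, so T_eq⁴ = S(1−A)/(4σ).
T_eq = [814 × 1.00 / (4 × 5.67×10⁻⁸)]^(1/4) = (3.59×10⁹)^(1/4) = 245 K.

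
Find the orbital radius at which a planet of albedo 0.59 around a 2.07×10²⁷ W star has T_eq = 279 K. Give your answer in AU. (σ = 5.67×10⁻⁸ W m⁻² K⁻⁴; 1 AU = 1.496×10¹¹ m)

d ≈ 1.48 AU

From T_eq⁴ = L(1−A)/(16πσd²): d = √[L(1−A)/(16πσT_eq⁴)].
d = √[2.07×10²⁷ × 0.41 / (16π × 5.67×10⁻⁸ × (279)⁴)] = 2.22×10¹¹ m = 1.48 AU.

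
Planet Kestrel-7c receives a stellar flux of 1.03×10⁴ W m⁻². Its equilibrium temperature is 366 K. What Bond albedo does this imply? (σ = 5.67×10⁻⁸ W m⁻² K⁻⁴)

A ≈ 0.60

From T_eq⁴ = S(1−A)/(4σ): 1−A = 4σT_eq⁴/S.
1−A = 4 × 5.67×10⁻⁸ × (366)⁴ / 1.03×10⁴ = 0.395.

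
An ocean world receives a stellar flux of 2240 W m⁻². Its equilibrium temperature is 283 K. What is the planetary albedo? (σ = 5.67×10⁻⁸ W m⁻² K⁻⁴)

A ≈ 0.35

From T_eq⁴ = S(1−A)/(4σ): 1−A = 4σT_eq⁴/S.
1−A = 4 × 5.67×10⁻⁸ × (283)⁴ / 2240 = 0.649.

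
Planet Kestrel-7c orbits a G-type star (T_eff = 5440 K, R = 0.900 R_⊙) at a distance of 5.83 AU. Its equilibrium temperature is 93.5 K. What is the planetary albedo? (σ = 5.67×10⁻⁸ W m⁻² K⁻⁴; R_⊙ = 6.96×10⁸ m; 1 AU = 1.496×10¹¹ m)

A ≈ 0.32

R_⋆ = 0.900 × 6.96×10⁸ = 6.26×10⁸ m.
d = 5.83 AU = 8.72×10¹¹ m.
L = 4πR_⋆²σT_⋆⁴ = 4π(6.26×10⁸)² × 5.67×10⁻⁸ × (5440)⁴ = 2.45×10²⁶ W.
S = L/(4πd²) = 25.6 W m⁻².
From T_eq⁴ = S(1−A)/(4σ): 1−A = 4σT_eq⁴/S.
1−A = 4 × 5.67×10⁻⁸ × (93.5)⁴ / 25.6 = 0.677.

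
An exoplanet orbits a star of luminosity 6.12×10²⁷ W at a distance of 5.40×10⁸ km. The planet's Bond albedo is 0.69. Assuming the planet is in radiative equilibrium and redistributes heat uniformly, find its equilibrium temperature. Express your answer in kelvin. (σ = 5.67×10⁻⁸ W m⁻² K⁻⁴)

d = 5.40×10⁸ km = 5.40×10¹¹ m.
Flux: S = L/(4πd²) = 6.12×10²⁷/(4π×(5.40×10¹¹)²) = 1670 W m⁻².
Energy balance: absorbed = emitted ⇒ πR²·S(1−A) = 4πR²·σT_eq⁴, so T_eq⁴ = S(1−A)/(4σ).
T_eq = [1670 × 0.31 / (4 × 5.67×10⁻⁸)]^(1/4) = (2.28×10⁹)^(1/4) = 219 K.

T_eq ≈ 219 K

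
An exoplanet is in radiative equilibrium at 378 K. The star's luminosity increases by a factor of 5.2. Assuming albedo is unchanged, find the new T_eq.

T_eq ∝ L^(1/4) · d^(−1/2).
T′ = 378 × 5.2^(1/4) = 571 K.

T_eq ≈ 571 K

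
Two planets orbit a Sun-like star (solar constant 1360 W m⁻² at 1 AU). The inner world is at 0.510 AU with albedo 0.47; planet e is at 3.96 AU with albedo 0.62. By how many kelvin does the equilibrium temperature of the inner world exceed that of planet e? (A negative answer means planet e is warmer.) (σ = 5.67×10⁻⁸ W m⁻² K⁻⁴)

T_eq = [S₀(1−A)/(4σd²)]^(1/4), so T ∝ (1−A)^(1/4) / √d.
T₁ = [1360×0.53/(4×5.67×10⁻⁸×0.510²)]^(1/4) = 332.47 K.
T₂ = [1360×0.38/(4×5.67×10⁻⁸×3.96²)]^(1/4) = 109.79 K.

ΔT ≈ 222.7 K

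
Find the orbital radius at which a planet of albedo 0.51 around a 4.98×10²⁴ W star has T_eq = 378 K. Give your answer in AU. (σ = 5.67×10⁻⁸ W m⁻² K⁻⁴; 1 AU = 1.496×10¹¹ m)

d ≈ 0.0433 AU

From T_eq⁴ = L(1−A)/(16πσd²): d = √[L(1−A)/(16πσT_eq⁴)].
d = √[4.98×10²⁴ × 0.49 / (16π × 5.67×10⁻⁸ × (378)⁴)] = 6.48×10⁹ m = 0.0433 AU.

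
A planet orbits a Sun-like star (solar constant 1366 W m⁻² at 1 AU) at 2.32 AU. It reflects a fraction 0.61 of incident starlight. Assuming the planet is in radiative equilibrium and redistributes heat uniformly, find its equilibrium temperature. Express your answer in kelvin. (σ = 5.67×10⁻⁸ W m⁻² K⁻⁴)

T_eq ≈ 145 K

Flux at 2.32 AU: S = 1366/2.32² = 254 W m⁻².
Energy balance: absorbed = emitted ⇒ πR²·S(1−A) = 4πR²·σT_eq⁴, so T_eq⁴ = S(1−A)/(4σ).
T_eq = [254 × 0.39 / (4 × 5.67×10⁻⁸)]^(1/4) = (4.36×10⁸)^(1/4) = 145 K.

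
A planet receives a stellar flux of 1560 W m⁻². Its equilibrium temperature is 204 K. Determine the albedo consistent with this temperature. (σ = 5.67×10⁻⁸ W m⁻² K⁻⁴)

From T_eq⁴ = S(1−A)/(4σ): 1−A = 4σT_eq⁴/S.
1−A = 4 × 5.67×10⁻⁸ × (204)⁴ / 1560 = 0.252.

A ≈ 0.75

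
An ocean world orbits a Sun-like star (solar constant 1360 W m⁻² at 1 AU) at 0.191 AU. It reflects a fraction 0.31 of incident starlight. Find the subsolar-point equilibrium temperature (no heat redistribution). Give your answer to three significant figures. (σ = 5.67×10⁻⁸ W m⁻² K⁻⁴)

T_ss ≈ 821 K

Flux at 0.191 AU: S = 1360/0.191² = 3.73×10⁴ W m⁻².
At the subsolar point the surface absorbs S(1−A) and emits σT⁴ per unit area — no factor of 4, since only the local patch is in balance.
T = [3.73×10⁴ × 0.69 / 5.67×10⁻⁸]^(1/4) = (4.54×10¹¹)^(1/4) = 821 K.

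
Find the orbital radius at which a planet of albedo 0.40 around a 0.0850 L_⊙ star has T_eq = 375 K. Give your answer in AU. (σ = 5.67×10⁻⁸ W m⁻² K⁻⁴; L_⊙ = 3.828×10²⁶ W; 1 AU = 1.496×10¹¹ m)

d ≈ 0.124 AU

L = 0.0850 × 3.828×10²⁶ = 3.25×10²⁵ W.
From T_eq⁴ = L(1−A)/(16πσd²): d = √[L(1−A)/(16πσT_eq⁴)].
d = √[3.25×10²⁵ × 0.60 / (16π × 5.67×10⁻⁸ × (375)⁴)] = 1.86×10¹⁰ m = 0.124 AU.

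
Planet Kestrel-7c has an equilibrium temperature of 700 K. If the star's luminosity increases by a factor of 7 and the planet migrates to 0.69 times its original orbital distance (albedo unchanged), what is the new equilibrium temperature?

T_eq ≈ 1370 K

T_eq ∝ L^(1/4) · d^(−1/2).
T′ = 700 × 7^(1/4) / 0.69^(1/2) = 1370 K.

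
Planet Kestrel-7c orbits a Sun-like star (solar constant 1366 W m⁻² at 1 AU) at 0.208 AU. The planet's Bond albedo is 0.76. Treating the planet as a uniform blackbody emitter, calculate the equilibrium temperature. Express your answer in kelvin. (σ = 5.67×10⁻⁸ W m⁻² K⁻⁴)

Flux at 0.208 AU: S = 1366/0.208² = 3.16×10⁴ W m⁻².
Energy balance: absorbed = emitted ⇒ πR²·S(1−A) = 4πR²·σT_eq⁴, so T_eq⁴ = S(1−A)/(4σ).
T_eq = [3.16×10⁴ × 0.24 / (4 × 5.67×10⁻⁸)]^(1/4) = (3.34×10¹⁰)^(1/4) = 428 K.

T_eq ≈ 428 K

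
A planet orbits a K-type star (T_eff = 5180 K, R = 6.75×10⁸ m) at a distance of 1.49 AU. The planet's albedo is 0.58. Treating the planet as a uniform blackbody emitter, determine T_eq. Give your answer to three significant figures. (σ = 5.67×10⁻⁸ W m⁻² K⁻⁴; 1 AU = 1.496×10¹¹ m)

T_eq ≈ 162 K

d = 1.49 AU = 2.23×10¹¹ m.
L = 4πR_⋆²σT_⋆⁴ = 4π(6.75×10⁸)² × 5.67×10⁻⁸ × (5180)⁴ = 2.34×10²⁶ W.
S = L/(4πd²) = 374 W m⁻².
Energy balance: absorbed = emitted ⇒ πR²·S(1−A) = 4πR²·σT_eq⁴, so T_eq⁴ = S(1−A)/(4σ).
T_eq = [374 × 0.42 / (4 × 5.67×10⁻⁸)]^(1/4) = (6.93×10⁸)^(1/4) = 162 K.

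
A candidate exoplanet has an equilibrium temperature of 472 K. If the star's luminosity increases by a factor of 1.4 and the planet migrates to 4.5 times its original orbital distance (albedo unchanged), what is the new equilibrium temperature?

T_eq ∝ L^(1/4) · d^(−1/2).
T′ = 472 × 1.4^(1/4) / 4.5^(1/2) = 242 K.

T_eq ≈ 242 K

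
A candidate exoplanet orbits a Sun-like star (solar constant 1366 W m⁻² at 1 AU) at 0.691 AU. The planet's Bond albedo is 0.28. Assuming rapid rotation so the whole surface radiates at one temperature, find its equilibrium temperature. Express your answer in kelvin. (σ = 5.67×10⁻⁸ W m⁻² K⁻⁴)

Flux at 0.691 AU: S = 1366/0.691² = 2860 W m⁻².
Energy balance: absorbed = emitted ⇒ πR²·S(1−A) = 4πR²·σT_eq⁴, so T_eq⁴ = S(1−A)/(4σ).
T_eq = [2860 × 0.72 / (4 × 5.67×10⁻⁸)]^(1/4) = (9.08×10⁹)^(1/4) = 309 K.

T_eq ≈ 309 K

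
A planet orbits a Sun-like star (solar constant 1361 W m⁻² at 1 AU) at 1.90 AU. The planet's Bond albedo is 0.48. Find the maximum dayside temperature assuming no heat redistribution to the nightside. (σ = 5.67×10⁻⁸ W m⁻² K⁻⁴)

Flux at 1.90 AU: S = 1361/1.90² = 377 W m⁻².
With no redistribution each surface element balances locally: S(1−A) = σT⁴.
T = [377 × 0.52 / 5.67×10⁻⁸]^(1/4) = (3.46×10⁹)^(1/4) = 242 K.

T_ss ≈ 242 K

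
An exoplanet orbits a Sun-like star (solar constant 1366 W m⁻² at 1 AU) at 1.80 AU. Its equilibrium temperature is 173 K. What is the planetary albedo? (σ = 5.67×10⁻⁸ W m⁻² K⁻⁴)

Flux at 1.80 AU: S = 1366/1.80² = 422 W m⁻².
From T_eq⁴ = S(1−A)/(4σ): 1−A = 4σT_eq⁴/S.
1−A = 4 × 5.67×10⁻⁸ × (173)⁴ / 422 = 0.482.

A ≈ 0.52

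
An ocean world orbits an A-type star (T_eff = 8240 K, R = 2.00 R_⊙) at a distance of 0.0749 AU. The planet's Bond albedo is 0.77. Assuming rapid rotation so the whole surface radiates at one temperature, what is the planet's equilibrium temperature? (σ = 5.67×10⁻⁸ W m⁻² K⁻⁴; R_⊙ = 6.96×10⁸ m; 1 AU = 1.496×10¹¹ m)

R_⋆ = 2.00 × 6.96×10⁸ = 1.39×10⁹ m.
d = 0.0749 AU = 1.12×10¹⁰ m.
L = 4πR_⋆²σT_⋆⁴ = 4π(1.39×10⁹)² × 5.67×10⁻⁸ × (8240)⁴ = 6.36×10²⁷ W.
S = L/(4πd²) = 4.03×10⁶ W m⁻².
Energy balance: absorbed = emitted ⇒ πR²·S(1−A) = 4πR²·σT_eq⁴, so T_eq⁴ = S(1−A)/(4σ).
T_eq = [4.03×10⁶ × 0.23 / (4 × 5.67×10⁻⁸)]^(1/4) = (4.09×10¹²)^(1/4) = 1420 K.

T_eq ≈ 1420 K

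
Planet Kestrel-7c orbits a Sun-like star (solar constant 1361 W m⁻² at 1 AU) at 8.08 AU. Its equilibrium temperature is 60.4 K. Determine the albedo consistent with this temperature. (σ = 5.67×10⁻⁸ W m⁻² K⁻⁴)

Flux at 8.08 AU: S = 1361/8.08² = 20.8 W m⁻².
From T_eq⁴ = S(1−A)/(4σ): 1−A = 4σT_eq⁴/S.
1−A = 4 × 5.67×10⁻⁸ × (60.4)⁴ / 20.8 = 0.145.

A ≈ 0.86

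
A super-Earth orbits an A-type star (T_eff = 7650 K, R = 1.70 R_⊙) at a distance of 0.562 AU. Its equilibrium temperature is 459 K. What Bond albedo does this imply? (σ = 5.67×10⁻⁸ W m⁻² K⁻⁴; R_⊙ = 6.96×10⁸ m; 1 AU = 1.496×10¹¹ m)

A ≈ 0.74

R_⋆ = 1.70 × 6.96×10⁸ = 1.18×10⁹ m.
d = 0.562 AU = 8.41×10¹⁰ m.
L = 4πR_⋆²σT_⋆⁴ = 4π(1.18×10⁹)² × 5.67×10⁻⁸ × (7650)⁴ = 3.42×10²⁷ W.
S = L/(4πd²) = 3.85×10⁴ W m⁻².
From T_eq⁴ = S(1−A)/(4σ): 1−A = 4σT_eq⁴/S.
1−A = 4 × 5.67×10⁻⁸ × (459)⁴ / 3.85×10⁴ = 0.262.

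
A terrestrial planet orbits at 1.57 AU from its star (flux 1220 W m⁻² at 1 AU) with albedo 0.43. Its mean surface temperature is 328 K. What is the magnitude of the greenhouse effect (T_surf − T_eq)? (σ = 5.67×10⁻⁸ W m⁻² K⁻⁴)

S = 1220/1.57² = 494.9 W m⁻².
T_eq = [S(1−A)/(4σ)]^(1/4) = [494.9×0.57/(4×5.67×10⁻⁸)]^(1/4) = 187.8 K.
ΔT = T_surf − T_eq = 328 − 187.8.

ΔT ≈ 140.2 K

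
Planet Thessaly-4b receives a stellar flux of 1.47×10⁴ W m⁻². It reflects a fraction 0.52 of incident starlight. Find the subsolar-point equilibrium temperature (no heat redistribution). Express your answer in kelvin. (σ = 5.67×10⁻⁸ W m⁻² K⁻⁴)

T_ss ≈ 594 K

At the subsolar point the surface absorbs S(1−A) and emits σT⁴ per unit area — no factor of 4, since only the local patch is in balance.
T = [1.47×10⁴ × 0.48 / 5.67×10⁻⁸]^(1/4) = (1.24×10¹¹)^(1/4) = 594 K.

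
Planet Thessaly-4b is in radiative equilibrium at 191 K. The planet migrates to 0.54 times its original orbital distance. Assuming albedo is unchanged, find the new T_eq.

T_eq ∝ L^(1/4) · d^(−1/2).
T′ = 191 / 0.54^(1/2) = 260 K.

T_eq ≈ 260 K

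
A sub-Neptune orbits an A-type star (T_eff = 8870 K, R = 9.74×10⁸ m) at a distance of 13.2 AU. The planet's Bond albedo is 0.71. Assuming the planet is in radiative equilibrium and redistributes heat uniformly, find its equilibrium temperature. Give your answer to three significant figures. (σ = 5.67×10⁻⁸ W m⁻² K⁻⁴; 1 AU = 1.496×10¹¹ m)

d = 13.2 AU = 1.97×10¹² m.
L = 4πR_⋆²σT_⋆⁴ = 4π(9.74×10⁸)² × 5.67×10⁻⁸ × (8870)⁴ = 4.18×10²⁷ W.
S = L/(4πd²) = 85.4 W m⁻².
Energy balance: absorbed = emitted ⇒ πR²·S(1−A) = 4πR²·σT_eq⁴, so T_eq⁴ = S(1−A)/(4σ).
T_eq = [85.4 × 0.29 / (4 × 5.67×10⁻⁸)]^(1/4) = (1.09×10⁸)^(1/4) = 102 K.

T_eq ≈ 102 K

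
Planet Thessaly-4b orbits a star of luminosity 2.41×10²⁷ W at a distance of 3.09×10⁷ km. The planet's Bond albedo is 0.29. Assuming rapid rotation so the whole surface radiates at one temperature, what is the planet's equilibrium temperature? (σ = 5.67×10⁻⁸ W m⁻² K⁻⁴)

T_eq ≈ 890 K

d = 3.09×10⁷ km = 3.09×10¹⁰ m.
Flux: S = L/(4πd²) = 2.41×10²⁷/(4π×(3.09×10¹⁰)²) = 2.01×10⁵ W m⁻².
Energy balance: absorbed = emitted ⇒ πR²·S(1−A) = 4πR²·σT_eq⁴, so T_eq⁴ = S(1−A)/(4σ).
T_eq = [2.01×10⁵ × 0.71 / (4 × 5.67×10⁻⁸)]^(1/4) = (6.29×10¹¹)^(1/4) = 890 K.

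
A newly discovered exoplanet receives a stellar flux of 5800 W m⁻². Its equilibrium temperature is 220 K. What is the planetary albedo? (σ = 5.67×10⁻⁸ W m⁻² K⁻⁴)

From T_eq⁴ = S(1−A)/(4σ): 1−A = 4σT_eq⁴/S.
1−A = 4 × 5.67×10⁻⁸ × (220)⁴ / 5800 = 0.092.

A ≈ 0.91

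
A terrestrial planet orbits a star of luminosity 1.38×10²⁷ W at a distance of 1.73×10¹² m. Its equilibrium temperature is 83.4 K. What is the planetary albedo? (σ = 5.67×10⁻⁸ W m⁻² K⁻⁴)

Flux: S = L/(4πd²) = 1.38×10²⁷/(4π×(1.73×10¹²)²) = 36.7 W m⁻².
From T_eq⁴ = S(1−A)/(4σ): 1−A = 4σT_eq⁴/S.
1−A = 4 × 5.67×10⁻⁸ × (83.4)⁴ / 36.7 = 0.299.

A ≈ 0.70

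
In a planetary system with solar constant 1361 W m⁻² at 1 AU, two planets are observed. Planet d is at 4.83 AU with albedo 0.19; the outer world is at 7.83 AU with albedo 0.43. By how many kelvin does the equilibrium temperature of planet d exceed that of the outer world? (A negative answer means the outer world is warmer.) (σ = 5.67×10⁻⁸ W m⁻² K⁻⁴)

T_eq = [S₀(1−A)/(4σd²)]^(1/4), so T ∝ (1−A)^(1/4) / √d.
T₁ = [1361×0.81/(4×5.67×10⁻⁸×4.83²)]^(1/4) = 120.14 K.
T₂ = [1361×0.57/(4×5.67×10⁻⁸×7.83²)]^(1/4) = 86.43 K.

ΔT ≈ 33.7 K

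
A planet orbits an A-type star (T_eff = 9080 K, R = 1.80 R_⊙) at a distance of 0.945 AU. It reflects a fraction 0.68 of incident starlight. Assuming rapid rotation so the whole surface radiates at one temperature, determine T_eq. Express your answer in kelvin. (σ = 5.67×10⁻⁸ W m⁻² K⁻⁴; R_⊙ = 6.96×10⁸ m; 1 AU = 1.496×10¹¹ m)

T_eq ≈ 455 K

R_⋆ = 1.80 × 6.96×10⁸ = 1.25×10⁹ m.
d = 0.945 AU = 1.41×10¹¹ m.
L = 4πR_⋆²σT_⋆⁴ = 4π(1.25×10⁹)² × 5.67×10⁻⁸ × (9080)⁴ = 7.60×10²⁷ W.
S = L/(4πd²) = 3.03×10⁴ W m⁻².
Energy balance: absorbed = emitted ⇒ πR²·S(1−A) = 4πR²·σT_eq⁴, so T_eq⁴ = S(1−A)/(4σ).
T_eq = [3.03×10⁴ × 0.32 / (4 × 5.67×10⁻⁸)]^(1/4) = (4.27×10¹⁰)^(1/4) = 455 K.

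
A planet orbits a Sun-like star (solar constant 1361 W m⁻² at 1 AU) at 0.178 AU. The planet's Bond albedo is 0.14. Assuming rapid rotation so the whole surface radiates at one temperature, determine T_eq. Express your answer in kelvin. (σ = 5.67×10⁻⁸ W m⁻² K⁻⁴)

Flux at 0.178 AU: S = 1361/0.178² = 4.30×10⁴ W m⁻².
Energy balance: absorbed = emitted ⇒ πR²·S(1−A) = 4πR²·σT_eq⁴, so T_eq⁴ = S(1−A)/(4σ).
T_eq = [4.30×10⁴ × 0.86 / (4 × 5.67×10⁻⁸)]^(1/4) = (1.63×10¹¹)^(1/4) = 635 K.

T_eq ≈ 635 K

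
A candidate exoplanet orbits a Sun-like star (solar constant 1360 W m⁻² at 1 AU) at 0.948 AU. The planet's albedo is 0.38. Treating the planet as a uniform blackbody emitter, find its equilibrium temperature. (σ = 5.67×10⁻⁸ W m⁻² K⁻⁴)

Flux at 0.948 AU: S = 1360/0.948² = 1510 W m⁻².
Energy balance: absorbed = emitted ⇒ πR²·S(1−A) = 4πR²·σT_eq⁴, so T_eq⁴ = S(1−A)/(4σ).
T_eq = [1510 × 0.62 / (4 × 5.67×10⁻⁸)]^(1/4) = (4.14×10⁹)^(1/4) = 254 K.

T_eq ≈ 254 K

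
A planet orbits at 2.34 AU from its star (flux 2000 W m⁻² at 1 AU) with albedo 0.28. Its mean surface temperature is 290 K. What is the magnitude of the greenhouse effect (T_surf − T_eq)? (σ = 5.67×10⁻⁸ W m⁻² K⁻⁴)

ΔT ≈ 105.5 K

S = 2000/2.34² = 365.3 W m⁻².
T_eq = [S(1−A)/(4σ)]^(1/4) = [365.3×0.72/(4×5.67×10⁻⁸)]^(1/4) = 184.5 K.
ΔT = T_surf − T_eq = 290 − 184.5.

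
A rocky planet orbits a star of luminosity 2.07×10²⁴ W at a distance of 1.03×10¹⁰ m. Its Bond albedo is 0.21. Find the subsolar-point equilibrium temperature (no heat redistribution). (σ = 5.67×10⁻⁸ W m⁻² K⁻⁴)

T_ss ≈ 384 K

Flux: S = L/(4πd²) = 2.07×10²⁴/(4π×(1.03×10¹⁰)²) = 1550 W m⁻².
At the subsolar point the surface absorbs S(1−A) and emits σT⁴ per unit area — no factor of 4, since only the local patch is in balance.
T = [1550 × 0.79 / 5.67×10⁻⁸]^(1/4) = (2.16×10¹⁰)^(1/4) = 384 K.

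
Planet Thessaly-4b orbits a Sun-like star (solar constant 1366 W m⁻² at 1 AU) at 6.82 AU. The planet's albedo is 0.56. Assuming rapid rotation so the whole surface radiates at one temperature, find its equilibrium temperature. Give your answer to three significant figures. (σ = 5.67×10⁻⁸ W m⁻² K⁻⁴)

T_eq ≈ 86.9 K

Flux at 6.82 AU: S = 1366/6.82² = 29.4 W m⁻².
Energy balance: absorbed = emitted ⇒ πR²·S(1−A) = 4πR²·σT_eq⁴, so T_eq⁴ = S(1−A)/(4σ).
T_eq = [29.4 × 0.44 / (4 × 5.67×10⁻⁸)]^(1/4) = (5.70×10⁷)^(1/4) = 86.9 K.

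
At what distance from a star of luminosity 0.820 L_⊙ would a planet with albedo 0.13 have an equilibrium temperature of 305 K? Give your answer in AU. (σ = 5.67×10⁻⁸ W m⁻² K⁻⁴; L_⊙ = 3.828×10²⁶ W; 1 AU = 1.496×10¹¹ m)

L = 0.820 × 3.828×10²⁶ = 3.14×10²⁶ W.
From T_eq⁴ = L(1−A)/(16πσd²): d = √[L(1−A)/(16πσT_eq⁴)].
d = √[3.14×10²⁶ × 0.87 / (16π × 5.67×10⁻⁸ × (305)⁴)] = 1.05×10¹¹ m = 0.703 AU.

d ≈ 0.703 AU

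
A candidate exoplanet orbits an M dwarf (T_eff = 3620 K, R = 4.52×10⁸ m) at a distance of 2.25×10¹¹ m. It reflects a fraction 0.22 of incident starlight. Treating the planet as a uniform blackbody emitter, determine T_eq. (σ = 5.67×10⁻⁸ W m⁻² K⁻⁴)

T_eq ≈ 108 K

L = 4πR_⋆²σT_⋆⁴ = 4π(4.52×10⁸)² × 5.67×10⁻⁸ × (3620)⁴ = 2.50×10²⁵ W.
S = L/(4πd²) = 39.3 W m⁻².
Energy balance: absorbed = emitted ⇒ πR²·S(1−A) = 4πR²·σT_eq⁴, so T_eq⁴ = S(1−A)/(4σ).
T_eq = [39.3 × 0.78 / (4 × 5.67×10⁻⁸)]^(1/4) = (1.35×10⁸)^(1/4) = 108 K.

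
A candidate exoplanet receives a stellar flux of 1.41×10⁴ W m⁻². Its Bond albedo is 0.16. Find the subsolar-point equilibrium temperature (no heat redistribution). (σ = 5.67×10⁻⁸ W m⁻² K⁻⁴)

At the subsolar point the surface absorbs S(1−A) and emits σT⁴ per unit area — no factor of 4, since only the local patch is in balance.
T = [1.41×10⁴ × 0.84 / 5.67×10⁻⁸]^(1/4) = (2.09×10¹¹)^(1/4) = 676 K.

T_ss ≈ 676 K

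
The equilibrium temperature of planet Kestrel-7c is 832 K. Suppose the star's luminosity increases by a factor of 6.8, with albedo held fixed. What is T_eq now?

T_eq ≈ 1340 K

T_eq ∝ L^(1/4) · d^(−1/2).
T′ = 832 × 6.8^(1/4) = 1340 K.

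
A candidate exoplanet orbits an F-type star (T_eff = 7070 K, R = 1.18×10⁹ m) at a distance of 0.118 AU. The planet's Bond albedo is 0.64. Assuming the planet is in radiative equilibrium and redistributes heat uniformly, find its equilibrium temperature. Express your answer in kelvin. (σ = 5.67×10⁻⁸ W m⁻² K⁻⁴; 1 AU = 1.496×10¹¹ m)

T_eq ≈ 1000 K

d = 0.118 AU = 1.77×10¹⁰ m.
L = 4πR_⋆²σT_⋆⁴ = 4π(1.18×10⁹)² × 5.67×10⁻⁸ × (7070)⁴ = 2.48×10²⁷ W.
S = L/(4πd²) = 6.33×10⁵ W m⁻².
Energy balance: absorbed = emitted ⇒ πR²·S(1−A) = 4πR²·σT_eq⁴, so T_eq⁴ = S(1−A)/(4σ).
T_eq = [6.33×10⁵ × 0.36 / (4 × 5.67×10⁻⁸)]^(1/4) = (1.00×10¹²)^(1/4) = 1000 K.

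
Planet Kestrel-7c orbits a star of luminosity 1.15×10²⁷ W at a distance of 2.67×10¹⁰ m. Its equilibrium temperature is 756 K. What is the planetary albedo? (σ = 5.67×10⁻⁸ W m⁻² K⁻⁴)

Flux: S = L/(4πd²) = 1.15×10²⁷/(4π×(2.67×10¹⁰)²) = 1.28×10⁵ W m⁻².
From T_eq⁴ = S(1−A)/(4σ): 1−A = 4σT_eq⁴/S.
1−A = 4 × 5.67×10⁻⁸ × (756)⁴ / 1.28×10⁵ = 0.577.

A ≈ 0.42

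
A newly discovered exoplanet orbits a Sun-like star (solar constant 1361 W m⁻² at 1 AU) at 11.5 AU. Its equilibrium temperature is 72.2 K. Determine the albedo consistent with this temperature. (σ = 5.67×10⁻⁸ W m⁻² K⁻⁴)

A ≈ 0.40

Flux at 11.5 AU: S = 1361/11.5² = 10.3 W m⁻².
From T_eq⁴ = S(1−A)/(4σ): 1−A = 4σT_eq⁴/S.
1−A = 4 × 5.67×10⁻⁸ × (72.2)⁴ / 10.3 = 0.599.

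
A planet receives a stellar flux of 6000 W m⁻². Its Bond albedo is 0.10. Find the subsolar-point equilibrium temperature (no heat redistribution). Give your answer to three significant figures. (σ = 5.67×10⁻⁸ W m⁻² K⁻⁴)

At the subsolar point the surface absorbs S(1−A) and emits σT⁴ per unit area — no factor of 4, since only the local patch is in balance.
T = [6000 × 0.90 / 5.67×10⁻⁸]^(1/4) = (9.52×10¹⁰)^(1/4) = 556 K.

T_ss ≈ 556 K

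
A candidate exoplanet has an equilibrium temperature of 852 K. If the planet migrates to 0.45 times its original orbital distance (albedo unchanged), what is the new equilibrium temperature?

T_eq ≈ 1270 K

T_eq ∝ L^(1/4) · d^(−1/2).
T′ = 852 / 0.45^(1/2) = 1270 K.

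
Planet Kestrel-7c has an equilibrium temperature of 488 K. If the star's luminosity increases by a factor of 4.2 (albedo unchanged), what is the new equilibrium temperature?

T_eq ∝ L^(1/4) · d^(−1/2).
T′ = 488 × 4.2^(1/4) = 699 K.

T_eq ≈ 699 K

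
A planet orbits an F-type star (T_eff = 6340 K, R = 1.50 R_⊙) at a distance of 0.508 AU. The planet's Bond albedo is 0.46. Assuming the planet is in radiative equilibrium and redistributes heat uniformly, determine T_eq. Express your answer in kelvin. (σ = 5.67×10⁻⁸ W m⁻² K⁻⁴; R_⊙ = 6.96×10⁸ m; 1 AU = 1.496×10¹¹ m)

R_⋆ = 1.50 × 6.96×10⁸ = 1.04×10⁹ m.
d = 0.508 AU = 7.60×10¹⁰ m.
L = 4πR_⋆²σT_⋆⁴ = 4π(1.04×10⁹)² × 5.67×10⁻⁸ × (6340)⁴ = 1.25×10²⁷ W.
S = L/(4πd²) = 1.73×10⁴ W m⁻².
Energy balance: absorbed = emitted ⇒ πR²·S(1−A) = 4πR²·σT_eq⁴, so T_eq⁴ = S(1−A)/(4σ).
T_eq = [1.73×10⁴ × 0.54 / (4 × 5.67×10⁻⁸)]^(1/4) = (4.12×10¹⁰)^(1/4) = 450 K.

T_eq ≈ 450 K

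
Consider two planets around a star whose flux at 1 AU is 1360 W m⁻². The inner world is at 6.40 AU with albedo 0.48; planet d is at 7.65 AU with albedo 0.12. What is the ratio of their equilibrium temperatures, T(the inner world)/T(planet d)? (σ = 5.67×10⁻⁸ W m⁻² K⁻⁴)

T₁/T₂ ≈ 0.959

T_eq = [S₀(1−A)/(4σd²)]^(1/4), so T ∝ (1−A)^(1/4) / √d.
T₁ = [1360×0.52/(4×5.67×10⁻⁸×6.40²)]^(1/4) = 93.41 K.
T₂ = [1360×0.88/(4×5.67×10⁻⁸×7.65²)]^(1/4) = 97.45 K.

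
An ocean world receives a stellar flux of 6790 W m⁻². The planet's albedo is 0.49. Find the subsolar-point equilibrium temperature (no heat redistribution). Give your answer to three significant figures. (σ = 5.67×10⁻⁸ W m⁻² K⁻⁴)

At the subsolar point the surface absorbs S(1−A) and emits σT⁴ per unit area — no factor of 4, since only the local patch is in balance.
T = [6790 × 0.51 / 5.67×10⁻⁸]^(1/4) = (6.11×10¹⁰)^(1/4) = 497 K.

T_ss ≈ 497 K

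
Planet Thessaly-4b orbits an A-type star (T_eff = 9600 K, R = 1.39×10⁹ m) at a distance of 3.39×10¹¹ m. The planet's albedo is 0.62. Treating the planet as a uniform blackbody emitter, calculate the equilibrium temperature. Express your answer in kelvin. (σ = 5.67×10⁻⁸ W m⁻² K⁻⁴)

L = 4πR_⋆²σT_⋆⁴ = 4π(1.39×10⁹)² × 5.67×10⁻⁸ × (9600)⁴ = 1.17×10²⁸ W.
S = L/(4πd²) = 8100 W m⁻².
Energy balance: absorbed = emitted ⇒ πR²·S(1−A) = 4πR²·σT_eq⁴, so T_eq⁴ = S(1−A)/(4σ).
T_eq = [8100 × 0.38 / (4 × 5.67×10⁻⁸)]^(1/4) = (1.36×10¹⁰)^(1/4) = 341 K.

T_eq ≈ 341 K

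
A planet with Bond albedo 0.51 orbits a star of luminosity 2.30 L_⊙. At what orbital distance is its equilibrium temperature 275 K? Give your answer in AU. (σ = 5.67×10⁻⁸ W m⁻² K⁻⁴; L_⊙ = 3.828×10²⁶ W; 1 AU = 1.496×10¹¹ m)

d ≈ 1.09 AU

L = 2.30 × 3.828×10²⁶ = 8.80×10²⁶ W.
From T_eq⁴ = L(1−A)/(16πσd²): d = √[L(1−A)/(16πσT_eq⁴)].
d = √[8.80×10²⁶ × 0.49 / (16π × 5.67×10⁻⁸ × (275)⁴)] = 1.63×10¹¹ m = 1.09 AU.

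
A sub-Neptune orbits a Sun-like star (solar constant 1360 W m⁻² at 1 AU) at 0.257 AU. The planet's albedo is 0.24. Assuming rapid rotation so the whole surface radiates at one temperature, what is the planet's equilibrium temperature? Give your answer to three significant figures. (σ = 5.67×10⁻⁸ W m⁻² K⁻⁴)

T_eq ≈ 513 K

Flux at 0.257 AU: S = 1360/0.257² = 2.06×10⁴ W m⁻².
Energy balance: absorbed = emitted ⇒ πR²·S(1−A) = 4πR²·σT_eq⁴, so T_eq⁴ = S(1−A)/(4σ).
T_eq = [2.06×10⁴ × 0.76 / (4 × 5.67×10⁻⁸)]^(1/4) = (6.90×10¹⁰)^(1/4) = 513 K.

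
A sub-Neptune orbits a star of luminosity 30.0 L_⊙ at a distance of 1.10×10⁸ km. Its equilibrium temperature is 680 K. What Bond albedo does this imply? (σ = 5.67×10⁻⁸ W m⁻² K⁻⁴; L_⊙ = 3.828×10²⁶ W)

d = 1.10×10⁸ km = 1.10×10¹¹ m.
L = 30.0 × 3.828×10²⁶ = 1.15×10²⁸ W.
Flux: S = L/(4πd²) = 1.15×10²⁸/(4π×(1.10×10¹¹)²) = 7.55×10⁴ W m⁻².
From T_eq⁴ = S(1−A)/(4σ): 1−A = 4σT_eq⁴/S.
1−A = 4 × 5.67×10⁻⁸ × (680)⁴ / 7.55×10⁴ = 0.642.

A ≈ 0.36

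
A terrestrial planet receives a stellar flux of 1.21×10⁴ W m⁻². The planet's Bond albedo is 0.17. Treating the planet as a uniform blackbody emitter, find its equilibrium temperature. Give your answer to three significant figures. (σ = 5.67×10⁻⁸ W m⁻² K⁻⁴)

T_eq ≈ 459 K

Energy balance: absorbed = emitted ⇒ πR²·S(1−A) = 4πR²·σT_eq⁴, so T_eq⁴ = S(1−A)/(4σ).
T_eq = [1.21×10⁴ × 0.83 / (4 × 5.67×10⁻⁸)]^(1/4) = (4.43×10¹⁰)^(1/4) = 459 K.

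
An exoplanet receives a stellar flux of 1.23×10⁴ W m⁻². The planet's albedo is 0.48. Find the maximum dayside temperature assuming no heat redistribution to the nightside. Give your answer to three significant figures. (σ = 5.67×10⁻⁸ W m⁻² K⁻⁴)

With no redistribution each surface element balances locally: S(1−A) = σT⁴.
T = [1.23×10⁴ × 0.52 / 5.67×10⁻⁸]^(1/4) = (1.13×10¹¹)^(1/4) = 580 K.

T_ss ≈ 580 K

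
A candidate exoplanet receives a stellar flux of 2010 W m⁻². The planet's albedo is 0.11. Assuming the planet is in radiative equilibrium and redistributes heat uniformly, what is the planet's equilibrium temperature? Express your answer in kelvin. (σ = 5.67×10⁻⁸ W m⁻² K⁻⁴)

Energy balance: absorbed = emitted ⇒ πR²·S(1−A) = 4πR²·σT_eq⁴, so T_eq⁴ = S(1−A)/(4σ).
T_eq = [2010 × 0.89 / (4 × 5.67×10⁻⁸)]^(1/4) = (7.89×10⁹)^(1/4) = 298 K.

T_eq ≈ 298 K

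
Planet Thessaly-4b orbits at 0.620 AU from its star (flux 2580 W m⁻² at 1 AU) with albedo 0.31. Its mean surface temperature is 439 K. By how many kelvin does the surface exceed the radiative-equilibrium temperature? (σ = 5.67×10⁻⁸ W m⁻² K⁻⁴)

S = 2580/0.620² = 6712 W m⁻².
T_eq = [S(1−A)/(4σ)]^(1/4) = [6712×0.69/(4×5.67×10⁻⁸)]^(1/4) = 378.0 K.
ΔT = T_surf − T_eq = 439 − 378.0.

ΔT ≈ 61.0 K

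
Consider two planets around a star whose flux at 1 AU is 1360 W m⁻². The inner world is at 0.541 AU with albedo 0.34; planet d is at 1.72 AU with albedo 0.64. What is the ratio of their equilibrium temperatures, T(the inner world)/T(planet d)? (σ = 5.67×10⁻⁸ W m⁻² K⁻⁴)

T_eq = [S₀(1−A)/(4σd²)]^(1/4), so T ∝ (1−A)^(1/4) / √d.
T₁ = [1360×0.66/(4×5.67×10⁻⁸×0.541²)]^(1/4) = 341.01 K.
T₂ = [1360×0.36/(4×5.67×10⁻⁸×1.72²)]^(1/4) = 164.36 K.

T₁/T₂ ≈ 2.075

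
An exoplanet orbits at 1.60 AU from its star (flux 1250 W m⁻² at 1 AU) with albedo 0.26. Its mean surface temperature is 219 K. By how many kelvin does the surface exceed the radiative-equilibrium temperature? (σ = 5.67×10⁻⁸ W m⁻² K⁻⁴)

ΔT ≈ 19.2 K

S = 1250/1.60² = 488.3 W m⁻².
T_eq = [S(1−A)/(4σ)]^(1/4) = [488.3×0.74/(4×5.67×10⁻⁸)]^(1/4) = 199.8 K.
ΔT = T_surf − T_eq = 219 − 199.8.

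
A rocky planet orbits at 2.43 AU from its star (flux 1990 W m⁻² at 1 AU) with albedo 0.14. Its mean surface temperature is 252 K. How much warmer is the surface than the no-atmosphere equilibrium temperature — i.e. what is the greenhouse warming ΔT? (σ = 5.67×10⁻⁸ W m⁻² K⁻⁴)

ΔT ≈ 62.9 K

S = 1990/2.43² = 337.0 W m⁻².
T_eq = [S(1−A)/(4σ)]^(1/4) = [337.0×0.86/(4×5.67×10⁻⁸)]^(1/4) = 189.1 K.
ΔT = T_surf − T_eq = 252 − 189.1.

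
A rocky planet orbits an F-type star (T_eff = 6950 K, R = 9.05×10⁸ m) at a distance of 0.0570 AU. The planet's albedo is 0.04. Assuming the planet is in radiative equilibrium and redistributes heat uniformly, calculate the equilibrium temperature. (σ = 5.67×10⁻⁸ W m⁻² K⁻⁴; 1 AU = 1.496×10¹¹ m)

d = 0.0570 AU = 8.53×10⁹ m.
L = 4πR_⋆²σT_⋆⁴ = 4π(9.05×10⁸)² × 5.67×10⁻⁸ × (6950)⁴ = 1.36×10²⁷ W.
S = L/(4πd²) = 1.49×10⁶ W m⁻².
Energy balance: absorbed = emitted ⇒ πR²·S(1−A) = 4πR²·σT_eq⁴, so T_eq⁴ = S(1−A)/(4σ).
T_eq = [1.49×10⁶ × 0.96 / (4 × 5.67×10⁻⁸)]^(1/4) = (6.31×10¹²)^(1/4) = 1580 K.

T_eq ≈ 1580 K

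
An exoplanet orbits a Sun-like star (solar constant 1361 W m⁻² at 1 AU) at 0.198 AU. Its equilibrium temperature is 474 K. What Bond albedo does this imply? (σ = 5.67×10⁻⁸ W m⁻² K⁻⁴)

A ≈ 0.67

Flux at 0.198 AU: S = 1361/0.198² = 3.47×10⁴ W m⁻².
From T_eq⁴ = S(1−A)/(4σ): 1−A = 4σT_eq⁴/S.
1−A = 4 × 5.67×10⁻⁸ × (474)⁴ / 3.47×10⁴ = 0.330.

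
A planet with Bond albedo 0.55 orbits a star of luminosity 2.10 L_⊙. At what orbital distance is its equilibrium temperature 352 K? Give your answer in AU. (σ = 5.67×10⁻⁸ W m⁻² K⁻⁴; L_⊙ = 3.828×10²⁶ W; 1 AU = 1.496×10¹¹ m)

d ≈ 0.608 AU

L = 2.10 × 3.828×10²⁶ = 8.04×10²⁶ W.
From T_eq⁴ = L(1−A)/(16πσd²): d = √[L(1−A)/(16πσT_eq⁴)].
d = √[8.04×10²⁶ × 0.45 / (16π × 5.67×10⁻⁸ × (352)⁴)] = 9.09×10¹⁰ m = 0.608 AU.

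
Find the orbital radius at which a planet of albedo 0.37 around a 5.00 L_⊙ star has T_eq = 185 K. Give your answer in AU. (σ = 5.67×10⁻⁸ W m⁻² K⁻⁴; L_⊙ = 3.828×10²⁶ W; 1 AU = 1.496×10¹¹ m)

L = 5.00 × 3.828×10²⁶ = 1.91×10²⁷ W.
From T_eq⁴ = L(1−A)/(16πσd²): d = √[L(1−A)/(16πσT_eq⁴)].
d = √[1.91×10²⁷ × 0.63 / (16π × 5.67×10⁻⁸ × (185)⁴)] = 6.01×10¹¹ m = 4.02 AU.

d ≈ 4.02 AU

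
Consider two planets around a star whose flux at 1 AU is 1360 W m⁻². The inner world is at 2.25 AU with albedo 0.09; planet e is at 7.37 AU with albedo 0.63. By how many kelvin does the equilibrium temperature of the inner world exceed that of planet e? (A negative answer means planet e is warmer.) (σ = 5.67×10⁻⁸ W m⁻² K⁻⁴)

ΔT ≈ 101.2 K

T_eq = [S₀(1−A)/(4σd²)]^(1/4), so T ∝ (1−A)^(1/4) / √d.
T₁ = [1360×0.91/(4×5.67×10⁻⁸×2.25²)]^(1/4) = 181.19 K.
T₂ = [1360×0.37/(4×5.67×10⁻⁸×7.37²)]^(1/4) = 79.94 K.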